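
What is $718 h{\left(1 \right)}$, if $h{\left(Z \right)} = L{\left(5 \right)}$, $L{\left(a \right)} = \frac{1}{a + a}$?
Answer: $\frac{359}{5} \approx 71.8$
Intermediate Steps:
$L{\left(a \right)} = \frac{1}{2 a}$
$h{\left(Z \right)} = \frac{1}{10}$ ($h{\left(Z \right)} = \frac{1}{2 \cdot 5} = \frac{1}{2} \cdot \frac{1}{5} = \frac{1}{10}$)
$718 h{\left(1 \right)} = 718 \cdot \frac{1}{10} = \frac{359}{5}$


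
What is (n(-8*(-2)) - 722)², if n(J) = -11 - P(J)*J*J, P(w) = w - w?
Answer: 537289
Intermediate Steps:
P(w) = 0
n(J) = -11 (n(J) = -11 - 0*J*J = -11 - 0*J = -11 - 1*0 = -11 + 0 = -11)
(n(-8*(-2)) - 722)² = (-11 - 722)² = (-733)² = 537289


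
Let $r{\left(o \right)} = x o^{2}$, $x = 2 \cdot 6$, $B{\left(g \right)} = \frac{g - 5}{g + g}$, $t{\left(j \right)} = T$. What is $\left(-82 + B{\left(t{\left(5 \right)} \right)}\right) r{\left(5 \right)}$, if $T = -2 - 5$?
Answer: $- \frac{170400}{7} \approx -24343.0$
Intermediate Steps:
$T = -7$
$t{\left(j \right)} = -7$
$B{\left(g \right)} = \frac{-5 + g}{2 g}$
$x = 12$
$r{\left(o \right)} = 12 o^{2}$
$\left(-82 + B{\left(t{\left(5 \right)} \right)}\right) r{\left(5 \right)} = \left(-82 + \frac{-5 - 7}{2 \left(-7\right)}\right) 12 \cdot 5^{2} = \left(-82 + \frac{1}{2} \left(- \frac{1}{7}\right) \left(-12\right)\right) 12 \cdot 25 = \left(-82 + \frac{6}{7}\right) 300 = \left(- \frac{568}{7}\right) 300 = - \frac{170400}{7}$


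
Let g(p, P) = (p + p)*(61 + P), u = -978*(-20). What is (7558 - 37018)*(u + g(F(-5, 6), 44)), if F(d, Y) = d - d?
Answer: -576237600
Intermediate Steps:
u = 19560
F(d, Y) = 0
g(p, P) = 2*p*(61 + P) (g(p, P) = (2*p)*(61 + P) = 2*p*(61 + P))
(7558 - 37018)*(u + g(F(-5, 6), 44)) = (7558 - 37018)*(19560 + 2*0*(61 + 44)) = -29460*(19560 + 2*0*105) = -29460*(19560 + 0) = -29460*19560 = -576237600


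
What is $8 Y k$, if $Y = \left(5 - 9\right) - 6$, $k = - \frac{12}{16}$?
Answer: $60$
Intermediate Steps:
$k = - \frac{3}{4}$ ($k = \left(-12\right) \frac{1}{16} = - \frac{3}{4} \approx -0.75$)
$Y = -10$ ($Y = -4 - 6 = -10$)
$8 Y k = 8 \left(-10\right) \left(- \frac{3}{4}\right) = \left(-80\right) \left(- \frac{3}{4}\right) = 60$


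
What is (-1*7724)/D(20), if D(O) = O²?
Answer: -1931/100 ≈ -19.310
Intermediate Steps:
(-1*7724)/D(20) = (-1*7724)/(20²) = -7724/400 = -7724*1/400 = -1931/100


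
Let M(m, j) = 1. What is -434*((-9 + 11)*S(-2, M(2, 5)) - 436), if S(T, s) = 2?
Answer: 187488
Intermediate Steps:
-434*((-9 + 11)*S(-2, M(2, 5)) - 436) = -434*((-9 + 11)*2 - 436) = -434*(2*2 - 436) = -434*(4 - 436) = -434*(-432) = 187488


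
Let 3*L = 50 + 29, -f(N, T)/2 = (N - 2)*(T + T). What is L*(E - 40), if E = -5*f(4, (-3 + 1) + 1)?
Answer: -6320/3 ≈ -2106.7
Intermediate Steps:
f(N, T) = -4*T*(-2 + N) (f(N, T) = -2*(N - 2)*(T + T) = -2*(-2 + N)*2*T = -4*T*(-2 + N))
L = 79/3 (L = (50 + 29)/3 = (⅓)*79 = 79/3 ≈ 26.333)
E = -40 (E = -20*((-3 + 1) + 1)*(2 - 1*4) = -20*(-2 + 1)*(2 - 4) = -20*(-1)*(-2) = -5*8 = -40)
L*(E - 40) = 79*(-40 - 40)/3 = (79/3)*(-80) = -6320/3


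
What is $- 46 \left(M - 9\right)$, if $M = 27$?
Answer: $-828$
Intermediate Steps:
$- 46 \left(M - 9\right) = - 46 \left(27 - 9\right) = \left(-46\right) 18 = -828$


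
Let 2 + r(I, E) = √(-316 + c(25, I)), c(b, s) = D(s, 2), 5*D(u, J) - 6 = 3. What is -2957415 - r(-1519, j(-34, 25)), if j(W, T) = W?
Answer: -2957413 - I*√7855/5 ≈ -2.9574e+6 - 17.726*I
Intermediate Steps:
D(u, J) = 9/5 (D(u, J) = 6/5 + (⅕)*3 = 6/5 + ⅗ = 9/5)
c(b, s) = 9/5
r(I, E) = -2 + I*√7855/5 (r(I, E) = -2 + √(-316 + 9/5) = -2 + √(-1571/5) = -2 + I*√7855/5)
-2957415 - r(-1519, j(-34, 25)) = -2957415 - (-2 + I*√7855/5) = -2957415 + (2 - I*√7855/5) = -2957413 - I*√7855/5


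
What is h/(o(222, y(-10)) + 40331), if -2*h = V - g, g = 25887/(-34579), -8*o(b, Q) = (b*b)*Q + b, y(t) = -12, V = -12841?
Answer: 888006104/15799732943 ≈ 0.056204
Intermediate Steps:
o(b, Q) = -b/8 - Q*b²/8 (o(b, Q) = -((b*b)*Q + b)/8 = -(b²*Q + b)/8 = -(Q*b² + b)/8 = -(b + Q*b²)/8 = -b/8 - Q*b²/8)
g = -25887/34579 (g = 25887*(-1/34579) = -25887/34579 ≈ -0.74863)
h = 222001526/34579 (h = -(-12841 - 1*(-25887/34579))/2 = -(-12841 + 25887/34579)/2 = -½*(-444003052/34579) = 222001526/34579 ≈ 6420.1)
h/(o(222, y(-10)) + 40331) = 222001526/(34579*(-⅛*222*(1 - 12*222) + 40331)) = 222001526/(34579*(-⅛*222*(1 - 2664) + 40331)) = 222001526/(34579*(-⅛*222*(-2663) + 40331)) = 222001526/(34579*(295593/4 + 40331)) = 222001526/(34579*(456917/4)) = (222001526/34579)*(4/456917) = 888006104/15799732943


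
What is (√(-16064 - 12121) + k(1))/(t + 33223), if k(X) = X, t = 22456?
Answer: 1/55679 + I*√28185/55679 ≈ 1.796e-5 + 0.0030152*I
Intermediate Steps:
(√(-16064 - 12121) + k(1))/(t + 33223) = (√(-16064 - 12121) + 1)/(22456 + 33223) = (√(-28185) + 1)/55679 = (I*√28185 + 1)*(1/55679) = (1 + I*√28185)*(1/55679) = 1/55679 + I*√28185/55679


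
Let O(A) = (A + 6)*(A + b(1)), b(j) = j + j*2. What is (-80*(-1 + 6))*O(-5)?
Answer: 800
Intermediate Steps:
b(j) = 3*j (b(j) = j + 2*j = 3*j)
O(A) = (3 + A)*(6 + A) (O(A) = (A + 6)*(A + 3*1) = (6 + A)*(A + 3) = (6 + A)*(3 + A) = (3 + A)*(6 + A))
(-80*(-1 + 6))*O(-5) = (-80*(-1 + 6))*(18 + (-5)² + 9*(-5)) = (-80*5)*(18 + 25 - 45) = -40*10*(-2) = -400*(-2) = 800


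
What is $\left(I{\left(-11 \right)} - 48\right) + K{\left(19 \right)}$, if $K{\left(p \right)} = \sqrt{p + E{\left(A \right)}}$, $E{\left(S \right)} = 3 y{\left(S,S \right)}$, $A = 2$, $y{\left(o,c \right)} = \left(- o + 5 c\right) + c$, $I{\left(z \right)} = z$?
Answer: $-52$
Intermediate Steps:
$y{\left(o,c \right)} = - o + 6 c$
$E{\left(S \right)} = 15 S$ ($E{\left(S \right)} = 3 \left(- S + 6 S\right) = 3 \cdot 5 S = 15 S$)
$K{\left(p \right)} = \sqrt{30 + p}$ ($K{\left(p \right)} = \sqrt{p + 15 \cdot 2} = \sqrt{p + 30} = \sqrt{30 + p}$)
$\left(I{\left(-11 \right)} - 48\right) + K{\left(19 \right)} = \left(-11 - 48\right) + \sqrt{30 + 19} = -59 + \sqrt{49} = -59 + 7 = -52$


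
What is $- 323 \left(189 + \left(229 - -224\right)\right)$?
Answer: $-207366$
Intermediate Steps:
$- 323 \left(189 + \left(229 - -224\right)\right) = - 323 \left(189 + \left(229 + 224\right)\right) = - 323 \left(189 + 453\right) = \left(-323\right) 642 = -207366$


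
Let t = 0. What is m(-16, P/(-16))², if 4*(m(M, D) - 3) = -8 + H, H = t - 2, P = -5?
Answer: ¼ ≈ 0.25000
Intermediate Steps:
H = -2 (H = 0 - 2 = -2)
m(M, D) = ½ (m(M, D) = 3 + (-8 - 2)/4 = 3 + (¼)*(-10) = 3 - 5/2 = ½)
m(-16, P/(-16))² = (½)² = ¼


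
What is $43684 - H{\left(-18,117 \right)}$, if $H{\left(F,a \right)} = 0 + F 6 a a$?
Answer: $1522096$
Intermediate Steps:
$H{\left(F,a \right)} = 6 F a^{2}$ ($H{\left(F,a \right)} = 0 + 6 F a a = 0 + 6 F a^{2} = 6 F a^{2}$)
$43684 - H{\left(-18,117 \right)} = 43684 - 6 \left(-18\right) 117^{2} = 43684 - 6 \left(-18\right) 13689 = 43684 - -1478412 = 43684 + 1478412 = 1522096$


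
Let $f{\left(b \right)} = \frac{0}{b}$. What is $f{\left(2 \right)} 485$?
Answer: $0$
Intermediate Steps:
$f{\left(b \right)} = 0$
$f{\left(2 \right)} 485 = 0 \cdot 485 = 0$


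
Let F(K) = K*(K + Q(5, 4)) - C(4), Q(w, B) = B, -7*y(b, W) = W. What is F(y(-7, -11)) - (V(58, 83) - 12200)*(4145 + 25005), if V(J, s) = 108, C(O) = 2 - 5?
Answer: 17271608776/49 ≈ 3.5248e+8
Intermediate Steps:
C(O) = -3
y(b, W) = -W/7
F(K) = 3 + K*(4 + K) (F(K) = K*(K + 4) - 1*(-3) = K*(4 + K) + 3 = 3 + K*(4 + K))
F(y(-7, -11)) - (V(58, 83) - 12200)*(4145 + 25005) = (3 + (-1/7*(-11))**2 + 4*(-1/7*(-11))) - (108 - 12200)*(4145 + 25005) = (3 + (11/7)**2 + 4*(11/7)) - (-12092)*29150 = (3 + 121/49 + 44/7) - 1*(-352481800) = 576/49 + 352481800 = 17271608776/49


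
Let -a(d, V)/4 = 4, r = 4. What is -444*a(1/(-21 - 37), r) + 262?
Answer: 7366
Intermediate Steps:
a(d, V) = -16 (a(d, V) = -4*4 = -16)
-444*a(1/(-21 - 37), r) + 262 = -444*(-16) + 262 = 7104 + 262 = 7366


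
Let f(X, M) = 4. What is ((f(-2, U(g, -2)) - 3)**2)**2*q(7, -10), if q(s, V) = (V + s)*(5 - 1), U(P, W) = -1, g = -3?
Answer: -12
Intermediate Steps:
q(s, V) = 4*V + 4*s (q(s, V) = (V + s)*4 = 4*V + 4*s)
((f(-2, U(g, -2)) - 3)**2)**2*q(7, -10) = ((4 - 3)**2)**2*(4*(-10) + 4*7) = (1**2)**2*(-40 + 28) = 1**2*(-12) = 1*(-12) = -12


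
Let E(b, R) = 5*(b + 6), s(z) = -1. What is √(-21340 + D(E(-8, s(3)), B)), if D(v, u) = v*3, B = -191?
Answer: I*√21370 ≈ 146.18*I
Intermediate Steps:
E(b, R) = 30 + 5*b (E(b, R) = 5*(6 + b) = 30 + 5*b)
D(v, u) = 3*v
√(-21340 + D(E(-8, s(3)), B)) = √(-21340 + 3*(30 + 5*(-8))) = √(-21340 + 3*(30 - 40)) = √(-21340 + 3*(-10)) = √(-21340 - 30) = √(-21370) = I*√21370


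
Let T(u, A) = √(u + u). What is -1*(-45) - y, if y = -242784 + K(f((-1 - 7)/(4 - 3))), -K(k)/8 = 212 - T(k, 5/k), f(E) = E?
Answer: 244525 - 32*I ≈ 2.4453e+5 - 32.0*I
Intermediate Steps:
T(u, A) = √2*√u (T(u, A) = √(2*u) = √2*√u)
K(k) = -1696 + 8*√2*√k (K(k) = -8*(212 - √2*√k) = -1696 + 8*√2*√k)
y = -244480 + 32*I (y = -242784 + (-1696 + 8*√2*√((-1 - 7)/(4 - 3))) = -242784 + (-1696 + 8*√2*√(-8/1)) = -242784 + (-1696 + 8*√2*√(-8*1)) = -242784 + (-1696 + 8*√2*√(-8)) = -242784 + (-1696 + 8*√2*(2*I*√2)) = -242784 + (-1696 + 32*I) = -244480 + 32*I ≈ -2.4448e+5 + 32.0*I)
-1*(-45) - y = -1*(-45) - (-244480 + 32*I) = 45 + (244480 - 32*I) = 244525 - 32*I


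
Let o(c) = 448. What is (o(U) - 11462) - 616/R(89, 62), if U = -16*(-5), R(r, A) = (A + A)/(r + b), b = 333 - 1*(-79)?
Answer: -418588/31 ≈ -13503.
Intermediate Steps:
b = 412 (b = 333 + 79 = 412)
R(r, A) = 2*A/(412 + r) (R(r, A) = (A + A)/(r + 412) = (2*A)/(412 + r) = 2*A/(412 + r))
U = 80
(o(U) - 11462) - 616/R(89, 62) = (448 - 11462) - 616/(2*62/(412 + 89)) = -11014 - 616/(2*62/501) = -11014 - 616/(2*62*(1/501)) = -11014 - 616/124/501 = -11014 - 616*501/124 = -11014 - 77154/31 = -418588/31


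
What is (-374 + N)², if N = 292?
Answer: 6724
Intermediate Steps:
(-374 + N)² = (-374 + 292)² = (-82)² = 6724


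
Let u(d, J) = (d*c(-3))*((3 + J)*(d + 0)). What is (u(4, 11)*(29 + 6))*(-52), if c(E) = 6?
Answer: -2446080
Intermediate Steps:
u(d, J) = 6*d**2*(3 + J) (u(d, J) = (d*6)*((3 + J)*(d + 0)) = (6*d)*((3 + J)*d) = (6*d)*(d*(3 + J)) = 6*d**2*(3 + J))
(u(4, 11)*(29 + 6))*(-52) = ((6*4**2*(3 + 11))*(29 + 6))*(-52) = ((6*16*14)*35)*(-52) = (1344*35)*(-52) = 47040*(-52) = -2446080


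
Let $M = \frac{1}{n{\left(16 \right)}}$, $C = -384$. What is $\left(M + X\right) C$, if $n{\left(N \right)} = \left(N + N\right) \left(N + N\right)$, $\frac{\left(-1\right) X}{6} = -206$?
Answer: $- \frac{3796995}{8} \approx -4.7462 \cdot 10^{5}$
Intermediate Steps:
$X = 1236$ ($X = \left(-6\right) \left(-206\right) = 1236$)
$n{\left(N \right)} = 4 N^{2}$ ($n{\left(N \right)} = 2 N 2 N = 4 N^{2}$)
$M = \frac{1}{1024}$ ($M = \frac{1}{4 \cdot 16^{2}} = \frac{1}{4 \cdot 256} = \frac{1}{1024} \approx 0.00097656$)
$\left(M + X\right) C = \left(\frac{1}{1024} + 1236\right) \left(-384\right) = \frac{1265665}{1024} \left(-384\right) = - \frac{3796995}{8}$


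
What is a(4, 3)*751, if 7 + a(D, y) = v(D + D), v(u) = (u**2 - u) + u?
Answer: 42807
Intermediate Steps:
v(u) = u**2
a(D, y) = -7 + 4*D**2 (a(D, y) = -7 + (D + D)**2 = -7 + (2*D)**2 = -7 + 4*D**2)
a(4, 3)*751 = (-7 + 4*4**2)*751 = (-7 + 4*16)*751 = (-7 + 64)*751 = 57*751 = 42807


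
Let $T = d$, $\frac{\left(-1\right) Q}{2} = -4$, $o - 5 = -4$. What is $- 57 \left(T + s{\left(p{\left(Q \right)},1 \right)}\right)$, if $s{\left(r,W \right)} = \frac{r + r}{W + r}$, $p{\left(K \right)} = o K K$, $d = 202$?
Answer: $- \frac{755706}{65} \approx -11626.0$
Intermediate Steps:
$o = 1$ ($o = 5 - 4 = 1$)
$Q = 8$ ($Q = \left(-2\right) \left(-4\right) = 8$)
$p{\left(K \right)} = K^{2}$ ($p{\left(K \right)} = 1 K K = K K = K^{2}$)
$s{\left(r,W \right)} = \frac{2 r}{W + r}$
$T = 202$
$- 57 \left(T + s{\left(p{\left(Q \right)},1 \right)}\right) = - 57 \left(202 + \frac{2 \cdot 8^{2}}{1 + 8^{2}}\right) = - 57 \left(202 + 2 \cdot 64 \frac{1}{1 + 64}\right) = - 57 \left(202 + 2 \cdot 64 \cdot \frac{1}{65}\right) = - 57 \left(202 + \frac{128}{65}\right) = \left(-57\right) \frac{13258}{65} = - \frac{755706}{65}$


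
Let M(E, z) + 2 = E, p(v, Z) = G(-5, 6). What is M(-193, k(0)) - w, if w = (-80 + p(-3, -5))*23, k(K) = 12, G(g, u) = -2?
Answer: 1691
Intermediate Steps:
p(v, Z) = -2
M(E, z) = -2 + E
w = -1886 (w = (-80 - 2)*23 = -82*23 = -1886)
M(-193, k(0)) - w = (-2 - 193) - 1*(-1886) = -195 + 1886 = 1691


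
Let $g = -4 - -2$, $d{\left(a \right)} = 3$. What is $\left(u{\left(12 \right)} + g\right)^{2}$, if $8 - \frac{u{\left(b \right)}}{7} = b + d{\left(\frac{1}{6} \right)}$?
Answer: $2601$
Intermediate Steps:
$u{\left(b \right)} = 35 - 7 b$ ($u{\left(b \right)} = 56 - 7 \left(b + 3\right) = 56 - 7 \left(3 + b\right) = 56 - \left(21 + 7 b\right) = 35 - 7 b$)
$g = -2$ ($g = -4 + 2 = -2$)
$\left(u{\left(12 \right)} + g\right)^{2} = \left(\left(35 - 84\right) - 2\right)^{2} = \left(-49 - 2\right)^{2} = \left(-51\right)^{2} = 2601$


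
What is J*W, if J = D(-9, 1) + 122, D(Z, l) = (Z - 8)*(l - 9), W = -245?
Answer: -63210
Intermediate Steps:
D(Z, l) = (-9 + l)*(-8 + Z) (D(Z, l) = (-8 + Z)*(-9 + l) = (-9 + l)*(-8 + Z))
J = 258 (J = (72 - 9*(-9) - 8*1 - 9*1) + 122 = (72 + 81 - 8 - 9) + 122 = 136 + 122 = 258)
J*W = 258*(-245) = -63210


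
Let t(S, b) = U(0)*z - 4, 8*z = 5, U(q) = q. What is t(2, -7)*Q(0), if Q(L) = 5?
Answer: -20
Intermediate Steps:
z = 5/8 (z = (⅛)*5 = 5/8 ≈ 0.62500)
t(S, b) = -4 (t(S, b) = 0*(5/8) - 4 = 0 - 4 = -4)
t(2, -7)*Q(0) = -4*5 = -20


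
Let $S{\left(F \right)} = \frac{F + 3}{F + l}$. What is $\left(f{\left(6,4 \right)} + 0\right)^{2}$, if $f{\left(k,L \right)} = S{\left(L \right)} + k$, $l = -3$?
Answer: $169$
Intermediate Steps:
$S{\left(F \right)} = \frac{3 + F}{-3 + F}$ ($S{\left(F \right)} = \frac{F + 3}{F - 3} = \frac{3 + F}{-3 + F}$)
$f{\left(k,L \right)} = k + \frac{3 + L}{-3 + L}$ ($f{\left(k,L \right)} = \frac{3 + L}{-3 + L} + k = k + \frac{3 + L}{-3 + L}$)
$\left(f{\left(6,4 \right)} + 0\right)^{2} = \left(\frac{3 + 4 + 6 \left(-3 + 4\right)}{-3 + 4} + 0\right)^{2} = \left(\frac{3 + 4 + 6 \cdot 1}{1} + 0\right)^{2} = \left(1 \left(3 + 4 + 6\right) + 0\right)^{2} = \left(1 \cdot 13 + 0\right)^{2} = \left(13 + 0\right)^{2} = 13^{2} = 169$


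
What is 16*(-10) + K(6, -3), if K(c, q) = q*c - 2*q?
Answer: -172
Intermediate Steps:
K(c, q) = -2*q + c*q (K(c, q) = c*q - 2*q = -2*q + c*q)
16*(-10) + K(6, -3) = 16*(-10) - 3*(-2 + 6) = -160 - 3*4 = -160 - 12 = -172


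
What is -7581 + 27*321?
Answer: 1086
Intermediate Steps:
-7581 + 27*321 = -7581 + 8667 = 1086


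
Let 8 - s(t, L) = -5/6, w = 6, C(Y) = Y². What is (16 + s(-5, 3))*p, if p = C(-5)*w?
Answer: 3725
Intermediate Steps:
s(t, L) = 53/6 (s(t, L) = 8 - (-5)/6 = 8 - 1*(-⅚) = 8 + ⅚ = 53/6)
p = 150 (p = (-5)²*6 = 25*6 = 150)
(16 + s(-5, 3))*p = (16 + 53/6)*150 = (149/6)*150 = 3725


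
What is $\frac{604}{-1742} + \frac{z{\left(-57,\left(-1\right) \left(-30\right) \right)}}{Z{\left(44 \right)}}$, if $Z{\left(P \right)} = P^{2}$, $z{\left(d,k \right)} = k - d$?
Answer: $- \frac{508895}{1686256} \approx -0.30179$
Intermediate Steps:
$\frac{604}{-1742} + \frac{z{\left(-57,\left(-1\right) \left(-30\right) \right)}}{Z{\left(44 \right)}} = \frac{604}{-1742} + \frac{\left(-1\right) \left(-30\right) - -57}{44^{2}} = 604 \left(- \frac{1}{1742}\right) + \frac{30 + 57}{1936} = - \frac{302}{871} + 87 \cdot \frac{1}{1936} = - \frac{302}{871} + \frac{87}{1936} = - \frac{508895}{1686256}$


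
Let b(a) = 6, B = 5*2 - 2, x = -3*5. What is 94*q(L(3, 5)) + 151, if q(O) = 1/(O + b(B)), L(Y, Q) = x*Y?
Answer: 5795/39 ≈ 148.59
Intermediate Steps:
x = -15
B = 8 (B = 10 - 2 = 8)
L(Y, Q) = -15*Y
q(O) = 1/(6 + O) (q(O) = 1/(O + 6) = 1/(6 + O))
94*q(L(3, 5)) + 151 = 94/(6 - 15*3) + 151 = 94/(6 - 45) + 151 = 94/(-39) + 151 = 94*(-1/39) + 151 = -94/39 + 151 = 5795/39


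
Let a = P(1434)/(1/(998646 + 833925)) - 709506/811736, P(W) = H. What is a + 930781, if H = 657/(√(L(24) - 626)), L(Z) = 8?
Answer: 377773868155/405868 - 401333049*I*√618/206 ≈ 9.3078e+5 - 4.8432e+7*I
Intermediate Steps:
H = -219*I*√618/206 (H = 657/(√(8 - 626)) = 657/(√(-618)) = 657/((I*√618)) = 657*(-I*√618/618) = -219*I*√618/206 ≈ -26.428*I)
P(W) = -219*I*√618/206
a = -354753/405868 - 401333049*I*√618/206 (a = (-219*I*√618/206)/(1/(998646 + 833925)) - 709506/811736 = (-219*I*√618/206)/(1/1832571) - 709506*1/811736 = (-219*I*√618/206)/(1/1832571) - 354753/405868 = -219*I*√618/206*1832571 - 354753/405868 = -401333049*I*√618/206 - 354753/405868 = -354753/405868 - 401333049*I*√618/206 ≈ -0.87406 - 4.8432e+7*I)
a + 930781 = (-354753/405868 - 401333049*I*√618/206) + 930781 = 377773868155/405868 - 401333049*I*√618/206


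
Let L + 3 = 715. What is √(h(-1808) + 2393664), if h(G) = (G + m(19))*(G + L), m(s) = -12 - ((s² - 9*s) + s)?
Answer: 2*√1154362 ≈ 2148.8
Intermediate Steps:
m(s) = -12 - s² + 8*s (m(s) = -12 - (s² - 8*s) = -12 + (-s² + 8*s) = -12 - s² + 8*s)
L = 712 (L = -3 + 715 = 712)
h(G) = (-221 + G)*(712 + G) (h(G) = (G + (-12 - 1*19² + 8*19))*(G + 712) = (G + (-12 - 1*361 + 152))*(712 + G) = (G + (-12 - 361 + 152))*(712 + G) = (G - 221)*(712 + G) = (-221 + G)*(712 + G))
√(h(-1808) + 2393664) = √((-157352 + (-1808)² + 491*(-1808)) + 2393664) = √((-157352 + 3268864 - 887728) + 2393664) = √(2223784 + 2393664) = √4617448 = 2*√1154362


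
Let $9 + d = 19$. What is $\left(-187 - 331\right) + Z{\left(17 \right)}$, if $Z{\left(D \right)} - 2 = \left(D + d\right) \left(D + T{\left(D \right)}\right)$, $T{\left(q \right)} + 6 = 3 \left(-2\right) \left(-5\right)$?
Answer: $591$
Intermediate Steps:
$d = 10$ ($d = -9 + 19 = 10$)
$T{\left(q \right)} = 24$ ($T{\left(q \right)} = -6 + 3 \left(-2\right) \left(-5\right) = -6 - -30 = -6 + 30 = 24$)
$Z{\left(D \right)} = 2 + \left(10 + D\right) \left(24 + D\right)$ ($Z{\left(D \right)} = 2 + \left(D + 10\right) \left(D + 24\right) = 2 + \left(10 + D\right) \left(24 + D\right)$)
$\left(-187 - 331\right) + Z{\left(17 \right)} = \left(-187 - 331\right) + \left(242 + 17^{2} + 34 \cdot 17\right) = -518 + \left(242 + 289 + 578\right) = -518 + 1109 = 591$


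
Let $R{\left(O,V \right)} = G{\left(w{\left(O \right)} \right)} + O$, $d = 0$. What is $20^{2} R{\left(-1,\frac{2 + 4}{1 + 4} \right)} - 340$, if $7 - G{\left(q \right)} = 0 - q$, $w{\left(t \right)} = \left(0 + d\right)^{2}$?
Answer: $2060$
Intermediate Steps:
$w{\left(t \right)} = 0$ ($w{\left(t \right)} = \left(0 + 0\right)^{2} = 0^{2} = 0$)
$G{\left(q \right)} = 7 + q$ ($G{\left(q \right)} = 7 - \left(0 - q\right) = 7 - - q = 7 + q$)
$R{\left(O,V \right)} = 7 + O$ ($R{\left(O,V \right)} = \left(7 + 0\right) + O = 7 + O$)
$20^{2} R{\left(-1,\frac{2 + 4}{1 + 4} \right)} - 340 = 20^{2} \left(7 - 1\right) - 340 = 400 \cdot 6 - 340 = 2400 - 340 = 2060$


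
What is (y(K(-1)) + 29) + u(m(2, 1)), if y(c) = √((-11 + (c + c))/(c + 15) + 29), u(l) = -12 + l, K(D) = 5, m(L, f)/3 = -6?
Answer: -1 + √2895/10 ≈ 4.3805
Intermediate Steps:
m(L, f) = -18 (m(L, f) = 3*(-6) = -18)
y(c) = √(29 + (-11 + 2*c)/(15 + c)) (y(c) = √((-11 + 2*c)/(15 + c) + 29) = √(29 + (-11 + 2*c)/(15 + c)))
(y(K(-1)) + 29) + u(m(2, 1)) = (√((424 + 31*5)/(15 + 5)) + 29) + (-12 - 18) = (√((424 + 155)/20) + 29) - 30 = (√((1/20)*579) + 29) - 30 = (√(579/20) + 29) - 30 = (√2895/10 + 29) - 30 = (29 + √2895/10) - 30 = -1 + √2895/10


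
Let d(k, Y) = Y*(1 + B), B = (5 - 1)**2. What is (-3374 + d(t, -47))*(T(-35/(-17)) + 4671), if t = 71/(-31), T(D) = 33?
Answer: -19629792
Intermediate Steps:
t = -71/31 (t = 71*(-1/31) = -71/31 ≈ -2.2903)
B = 16 (B = 4**2 = 16)
d(k, Y) = 17*Y (d(k, Y) = Y*(1 + 16) = Y*17 = 17*Y)
(-3374 + d(t, -47))*(T(-35/(-17)) + 4671) = (-3374 + 17*(-47))*(33 + 4671) = (-3374 - 799)*4704 = -4173*4704 = -19629792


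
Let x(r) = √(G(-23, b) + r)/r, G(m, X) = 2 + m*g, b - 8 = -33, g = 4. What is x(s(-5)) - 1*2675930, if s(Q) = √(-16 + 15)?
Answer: -2675930 - I*√(-90 + I) ≈ -2.6759e+6 - 0.052704*I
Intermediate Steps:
b = -25 (b = 8 - 33 = -25)
G(m, X) = 2 + 4*m (G(m, X) = 2 + m*4 = 2 + 4*m)
s(Q) = I (s(Q) = √(-1) = I)
x(r) = √(-90 + r)/r (x(r) = √((2 + 4*(-23)) + r)/r = √((2 - 92) + r)/r = √(-90 + r)/r)
x(s(-5)) - 1*2675930 = √(-90 + I)/I - 1*2675930 = (-I)*√(-90 + I) - 2675930 = -I*√(-90 + I) - 2675930 = -2675930 - I*√(-90 + I)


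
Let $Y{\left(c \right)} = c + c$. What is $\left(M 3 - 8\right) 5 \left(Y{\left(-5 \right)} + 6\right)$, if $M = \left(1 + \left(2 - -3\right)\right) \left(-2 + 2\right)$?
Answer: $160$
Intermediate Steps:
$M = 0$ ($M = \left(1 + \left(2 + 3\right)\right) 0 = \left(1 + 5\right) 0 = 6 \cdot 0 = 0$)
$Y{\left(c \right)} = 2 c$
$\left(M 3 - 8\right) 5 \left(Y{\left(-5 \right)} + 6\right) = \left(0 \cdot 3 - 8\right) 5 \left(2 \left(-5\right) + 6\right) = \left(0 - 8\right) 5 \left(-10 + 6\right) = - 8 \cdot 5 \left(-4\right) = \left(-8\right) \left(-20\right) = 160$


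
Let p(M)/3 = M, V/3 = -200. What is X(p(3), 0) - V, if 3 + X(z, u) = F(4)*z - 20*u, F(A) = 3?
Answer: 624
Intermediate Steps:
V = -600 (V = 3*(-200) = -600)
p(M) = 3*M
X(z, u) = -3 - 20*u + 3*z (X(z, u) = -3 + (3*z - 20*u) = -3 + (-20*u + 3*z) = -3 - 20*u + 3*z)
X(p(3), 0) - V = (-3 - 20*0 + 3*(3*3)) - 1*(-600) = (-3 + 0 + 3*9) + 600 = (-3 + 0 + 27) + 600 = 24 + 600 = 624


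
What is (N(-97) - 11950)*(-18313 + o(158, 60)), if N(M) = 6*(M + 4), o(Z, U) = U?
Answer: 228308524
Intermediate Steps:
N(M) = 24 + 6*M (N(M) = 6*(4 + M) = 24 + 6*M)
(N(-97) - 11950)*(-18313 + o(158, 60)) = ((24 + 6*(-97)) - 11950)*(-18313 + 60) = ((24 - 582) - 11950)*(-18253) = (-558 - 11950)*(-18253) = -12508*(-18253) = 228308524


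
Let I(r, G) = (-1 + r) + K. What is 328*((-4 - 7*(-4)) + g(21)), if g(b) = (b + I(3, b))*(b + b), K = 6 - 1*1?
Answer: 393600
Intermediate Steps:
K = 5 (K = 6 - 1 = 5)
I(r, G) = 4 + r (I(r, G) = (-1 + r) + 5 = 4 + r)
g(b) = 2*b*(7 + b) (g(b) = (b + (4 + 3))*(b + b) = (b + 7)*(2*b) = (7 + b)*(2*b) = 2*b*(7 + b))
328*((-4 - 7*(-4)) + g(21)) = 328*((-4 - 7*(-4)) + 2*21*(7 + 21)) = 328*((-4 + 28) + 2*21*28) = 328*(24 + 1176) = 328*1200 = 393600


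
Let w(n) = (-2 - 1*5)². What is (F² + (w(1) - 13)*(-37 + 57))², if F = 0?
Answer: 518400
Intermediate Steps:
w(n) = 49 (w(n) = (-2 - 5)² = (-7)² = 49)
(F² + (w(1) - 13)*(-37 + 57))² = (0² + (49 - 13)*(-37 + 57))² = (0 + 36*20)² = (0 + 720)² = 720² = 518400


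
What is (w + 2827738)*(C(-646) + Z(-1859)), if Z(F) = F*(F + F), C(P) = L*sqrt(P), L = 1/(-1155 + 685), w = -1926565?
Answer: 6228693296826 - 901173*I*sqrt(646)/470 ≈ 6.2287e+12 - 48733.0*I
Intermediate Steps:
L = -1/470 (L = 1/(-470) = -1/470 ≈ -0.0021277)
C(P) = -sqrt(P)/470
Z(F) = 2*F**2 (Z(F) = F*(2*F) = 2*F**2)
(w + 2827738)*(C(-646) + Z(-1859)) = (-1926565 + 2827738)*(-I*sqrt(646)/470 + 2*(-1859)**2) = 901173*(-I*sqrt(646)/470 + 2*3455881) = 901173*(-I*sqrt(646)/470 + 6911762) = 901173*(6911762 - I*sqrt(646)/470) = 6228693296826 - 901173*I*sqrt(646)/470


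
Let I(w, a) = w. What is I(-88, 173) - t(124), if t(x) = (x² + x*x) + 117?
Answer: -30957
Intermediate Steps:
t(x) = 117 + 2*x² (t(x) = (x² + x²) + 117 = 2*x² + 117 = 117 + 2*x²)
I(-88, 173) - t(124) = -88 - (117 + 2*124²) = -88 - (117 + 2*15376) = -88 - (117 + 30752) = -88 - 1*30869 = -88 - 30869 = -30957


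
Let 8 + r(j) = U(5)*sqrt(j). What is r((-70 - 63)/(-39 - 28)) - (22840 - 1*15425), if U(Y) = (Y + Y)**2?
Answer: -7423 + 100*sqrt(8911)/67 ≈ -7282.1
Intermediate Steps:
U(Y) = 4*Y**2 (U(Y) = (2*Y)**2 = 4*Y**2)
r(j) = -8 + 100*sqrt(j) (r(j) = -8 + (4*5**2)*sqrt(j) = -8 + (4*25)*sqrt(j) = -8 + 100*sqrt(j))
r((-70 - 63)/(-39 - 28)) - (22840 - 1*15425) = (-8 + 100*sqrt((-70 - 63)/(-39 - 28))) - (22840 - 1*15425) = (-8 + 100*sqrt(-133/(-67))) - (22840 - 15425) = (-8 + 100*sqrt(-133*(-1/67))) - 1*7415 = (-8 + 100*sqrt(133/67)) - 7415 = (-8 + 100*(sqrt(8911)/67)) - 7415 = (-8 + 100*sqrt(8911)/67) - 7415 = -7423 + 100*sqrt(8911)/67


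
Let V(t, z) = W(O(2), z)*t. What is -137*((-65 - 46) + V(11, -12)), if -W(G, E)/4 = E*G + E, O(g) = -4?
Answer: 232215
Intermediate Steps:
W(G, E) = -4*E - 4*E*G (W(G, E) = -4*(E*G + E) = -4*(E + E*G) = -4*E - 4*E*G)
V(t, z) = 12*t*z (V(t, z) = (-4*z*(1 - 4))*t = (-4*z*(-3))*t = (12*z)*t = 12*t*z)
-137*((-65 - 46) + V(11, -12)) = -137*((-65 - 46) + 12*11*(-12)) = -137*(-111 - 1584) = -137*(-1695) = 232215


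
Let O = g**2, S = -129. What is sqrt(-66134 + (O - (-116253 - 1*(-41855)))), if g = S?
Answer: sqrt(24905) ≈ 157.81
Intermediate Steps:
g = -129
O = 16641 (O = (-129)**2 = 16641)
sqrt(-66134 + (O - (-116253 - 1*(-41855)))) = sqrt(-66134 + (16641 - (-116253 - 1*(-41855)))) = sqrt(-66134 + (16641 - (-116253 + 41855))) = sqrt(-66134 + (16641 - 1*(-74398))) = sqrt(-66134 + (16641 + 74398)) = sqrt(-66134 + 91039) = sqrt(24905)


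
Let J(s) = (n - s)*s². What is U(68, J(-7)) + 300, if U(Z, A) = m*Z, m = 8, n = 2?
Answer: 844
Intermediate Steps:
J(s) = s²*(2 - s) (J(s) = (2 - s)*s² = s²*(2 - s))
U(Z, A) = 8*Z
U(68, J(-7)) + 300 = 8*68 + 300 = 544 + 300 = 844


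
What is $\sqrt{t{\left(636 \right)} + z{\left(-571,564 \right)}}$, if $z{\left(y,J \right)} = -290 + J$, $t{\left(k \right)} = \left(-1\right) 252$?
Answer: $\sqrt{22} \approx 4.6904$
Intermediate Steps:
$t{\left(k \right)} = -252$
$\sqrt{t{\left(636 \right)} + z{\left(-571,564 \right)}} = \sqrt{-252 + \left(-290 + 564\right)} = \sqrt{-252 + 274} = \sqrt{22}$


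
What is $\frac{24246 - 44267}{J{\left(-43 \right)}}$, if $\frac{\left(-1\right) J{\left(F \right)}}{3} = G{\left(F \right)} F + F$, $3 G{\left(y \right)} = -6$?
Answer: $\frac{20021}{129} \approx 155.2$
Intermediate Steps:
$G{\left(y \right)} = -2$ ($G{\left(y \right)} = \frac{1}{3} \left(-6\right) = -2$)
$J{\left(F \right)} = 3 F$ ($J{\left(F \right)} = - 3 \left(- 2 F + F\right) = - 3 \left(- F\right) = 3 F$)
$\frac{24246 - 44267}{J{\left(-43 \right)}} = \frac{24246 - 44267}{3 \left(-43\right)} = \frac{24246 - 44267}{-129} = \left(-20021\right) \left(- \frac{1}{129}\right) = \frac{20021}{129}$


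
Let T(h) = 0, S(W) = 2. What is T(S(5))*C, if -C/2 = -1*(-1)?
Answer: 0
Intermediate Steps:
C = -2 (C = -(-2)*(-1) = -2*1 = -2)
T(S(5))*C = 0*(-2) = 0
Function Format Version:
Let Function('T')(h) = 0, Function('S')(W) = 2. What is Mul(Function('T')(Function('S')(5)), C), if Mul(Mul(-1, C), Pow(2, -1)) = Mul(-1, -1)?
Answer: 0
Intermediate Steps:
C = -2 (C = Mul(-2, Mul(-1, -1)) = Mul(-2, 1) = -2)
Mul(Function('T')(Function('S')(5)), C) = Mul(0, -2) = 0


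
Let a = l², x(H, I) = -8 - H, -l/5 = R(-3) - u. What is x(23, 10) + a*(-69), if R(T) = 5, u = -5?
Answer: -172531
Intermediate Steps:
l = -50 (l = -5*(5 - 1*(-5)) = -5*(5 + 5) = -5*10 = -50)
a = 2500 (a = (-50)² = 2500)
x(23, 10) + a*(-69) = (-8 - 1*23) + 2500*(-69) = (-8 - 23) - 172500 = -31 - 172500 = -172531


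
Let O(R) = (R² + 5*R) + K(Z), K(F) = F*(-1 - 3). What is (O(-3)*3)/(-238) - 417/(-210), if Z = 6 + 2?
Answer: 419/170 ≈ 2.4647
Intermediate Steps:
Z = 8
K(F) = -4*F (K(F) = F*(-4) = -4*F)
O(R) = -32 + R² + 5*R (O(R) = (R² + 5*R) - 4*8 = (R² + 5*R) - 32 = -32 + R² + 5*R)
(O(-3)*3)/(-238) - 417/(-210) = ((-32 + (-3)² + 5*(-3))*3)/(-238) - 417/(-210) = ((-32 + 9 - 15)*3)*(-1/238) - 417*(-1/210) = -38*3*(-1/238) + 139/70 = -114*(-1/238) + 139/70 = 57/119 + 139/70 = 419/170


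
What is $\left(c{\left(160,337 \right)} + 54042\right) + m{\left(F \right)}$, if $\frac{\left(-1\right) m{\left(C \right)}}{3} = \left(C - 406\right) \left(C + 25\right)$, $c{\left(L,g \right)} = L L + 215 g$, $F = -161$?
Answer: $-79239$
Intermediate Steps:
$c{\left(L,g \right)} = L^{2} + 215 g$
$m{\left(C \right)} = - 3 \left(-406 + C\right) \left(25 + C\right)$ ($m{\left(C \right)} = - 3 \left(C - 406\right) \left(C + 25\right) = - 3 \left(-406 + C\right) \left(25 + C\right)$)
$\left(c{\left(160,337 \right)} + 54042\right) + m{\left(F \right)} = \left(\left(160^{2} + 215 \cdot 337\right) + 54042\right) + \left(30450 - 3 \left(-161\right)^{2} + 1143 \left(-161\right)\right) = \left(\left(25600 + 72455\right) + 54042\right) - 231336 = \left(98055 + 54042\right) - 231336 = 152097 - 231336 = -79239$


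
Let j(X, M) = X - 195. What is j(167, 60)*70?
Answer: -1960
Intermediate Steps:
j(X, M) = -195 + X
j(167, 60)*70 = (-195 + 167)*70 = -28*70 = -1960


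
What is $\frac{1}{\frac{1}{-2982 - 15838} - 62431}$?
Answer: $- \frac{18820}{1174951421} \approx -1.6018 \cdot 10^{-5}$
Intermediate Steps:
$\frac{1}{\frac{1}{-2982 - 15838} - 62431} = \frac{1}{\frac{1}{-18820} - 62431} = \frac{1}{- \frac{1}{18820} - 62431} = \frac{1}{- \frac{1174951421}{18820}} = - \frac{18820}{1174951421}$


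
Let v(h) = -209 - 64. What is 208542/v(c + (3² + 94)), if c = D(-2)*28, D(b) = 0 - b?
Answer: -69514/91 ≈ -763.89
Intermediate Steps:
D(b) = -b
c = 56 (c = -1*(-2)*28 = 2*28 = 56)
v(h) = -273
208542/v(c + (3² + 94)) = 208542/(-273) = 208542*(-1/273) = -69514/91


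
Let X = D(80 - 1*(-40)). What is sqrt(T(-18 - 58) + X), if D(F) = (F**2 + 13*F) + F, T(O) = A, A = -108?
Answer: 22*sqrt(33) ≈ 126.38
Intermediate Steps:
T(O) = -108
D(F) = F**2 + 14*F
X = 16080 (X = (80 - 1*(-40))*(14 + (80 - 1*(-40))) = (80 + 40)*(14 + (80 + 40)) = 120*(14 + 120) = 120*134 = 16080)
sqrt(T(-18 - 58) + X) = sqrt(-108 + 16080) = sqrt(15972) = 22*sqrt(33)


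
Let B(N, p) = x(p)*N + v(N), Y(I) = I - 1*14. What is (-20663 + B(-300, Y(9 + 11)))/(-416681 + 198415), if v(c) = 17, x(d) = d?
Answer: 11223/109133 ≈ 0.10284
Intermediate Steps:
Y(I) = -14 + I (Y(I) = I - 14 = -14 + I)
B(N, p) = 17 + N*p (B(N, p) = p*N + 17 = N*p + 17 = 17 + N*p)
(-20663 + B(-300, Y(9 + 11)))/(-416681 + 198415) = (-20663 + (17 - 300*(-14 + (9 + 11))))/(-416681 + 198415) = (-20663 + (17 - 300*(-14 + 20)))/(-218266) = (-20663 + (17 - 300*6))*(-1/218266) = (-20663 + (17 - 1800))*(-1/218266) = (-20663 - 1783)*(-1/218266) = -22446*(-1/218266) = 11223/109133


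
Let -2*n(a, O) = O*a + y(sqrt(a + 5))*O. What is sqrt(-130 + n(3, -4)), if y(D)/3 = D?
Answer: 2*sqrt(-31 + 3*sqrt(2)) ≈ 10.346*I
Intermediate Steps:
y(D) = 3*D
n(a, O) = -3*O*sqrt(5 + a)/2 - O*a/2 (n(a, O) = -(O*a + (3*sqrt(a + 5))*O)/2 = -(O*a + (3*sqrt(5 + a))*O)/2 = -(O*a + 3*O*sqrt(5 + a))/2 = -3*O*sqrt(5 + a)/2 - O*a/2)
sqrt(-130 + n(3, -4)) = sqrt(-130 - 1/2*(-4)*(3 + 3*sqrt(5 + 3))) = sqrt(-130 - 1/2*(-4)*(3 + 3*sqrt(8))) = sqrt(-130 - 1/2*(-4)*(3 + 3*(2*sqrt(2)))) = sqrt(-130 - 1/2*(-4)*(3 + 6*sqrt(2))) = sqrt(-130 + (6 + 12*sqrt(2))) = sqrt(-124 + 12*sqrt(2))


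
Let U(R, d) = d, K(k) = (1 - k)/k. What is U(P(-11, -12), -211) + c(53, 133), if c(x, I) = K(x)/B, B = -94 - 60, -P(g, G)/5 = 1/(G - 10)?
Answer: -861065/4081 ≈ -210.99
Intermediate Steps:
K(k) = (1 - k)/k
P(g, G) = -5/(-10 + G) (P(g, G) = -5/(G - 10) = -5/(-10 + G))
B = -154
c(x, I) = -(1 - x)/(154*x) (c(x, I) = ((1 - x)/x)/(-154) = ((1 - x)/x)*(-1/154) = -(1 - x)/(154*x))
U(P(-11, -12), -211) + c(53, 133) = -211 + (1/154)*(-1 + 53)/53 = -211 + (1/154)*(1/53)*52 = -211 + 26/4081 = -861065/4081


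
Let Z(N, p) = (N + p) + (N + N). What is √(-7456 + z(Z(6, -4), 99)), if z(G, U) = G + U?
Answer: I*√7343 ≈ 85.691*I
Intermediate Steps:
Z(N, p) = p + 3*N (Z(N, p) = (N + p) + 2*N = p + 3*N)
√(-7456 + z(Z(6, -4), 99)) = √(-7456 + ((-4 + 3*6) + 99)) = √(-7456 + ((-4 + 18) + 99)) = √(-7456 + (14 + 99)) = √(-7456 + 113) = √(-7343) = I*√7343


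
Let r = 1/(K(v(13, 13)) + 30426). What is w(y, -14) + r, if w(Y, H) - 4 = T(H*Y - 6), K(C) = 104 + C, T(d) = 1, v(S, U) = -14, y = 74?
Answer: 152581/30516 ≈ 5.0000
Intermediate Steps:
w(Y, H) = 5 (w(Y, H) = 4 + 1 = 5)
r = 1/30516 (r = 1/((104 - 14) + 30426) = 1/(90 + 30426) = 1/30516 ≈ 3.2770e-5)
w(y, -14) + r = 5 + 1/30516 = 152581/30516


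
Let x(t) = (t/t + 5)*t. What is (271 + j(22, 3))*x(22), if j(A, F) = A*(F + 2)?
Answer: 50292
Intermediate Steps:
x(t) = 6*t (x(t) = (1 + 5)*t = 6*t)
j(A, F) = A*(2 + F)
(271 + j(22, 3))*x(22) = (271 + 22*(2 + 3))*(6*22) = (271 + 22*5)*132 = (271 + 110)*132 = 381*132 = 50292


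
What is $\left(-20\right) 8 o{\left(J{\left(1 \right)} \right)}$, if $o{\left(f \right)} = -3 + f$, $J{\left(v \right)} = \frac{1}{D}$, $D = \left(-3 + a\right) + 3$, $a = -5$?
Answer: $512$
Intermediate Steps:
$D = -5$ ($D = \left(-3 - 5\right) + 3 = -8 + 3 = -5$)
$J{\left(v \right)} = - \frac{1}{5}$ ($J{\left(v \right)} = \frac{1}{-5} = - \frac{1}{5}$)
$\left(-20\right) 8 o{\left(J{\left(1 \right)} \right)} = \left(-20\right) 8 \left(-3 - \frac{1}{5}\right) = \left(-160\right) \left(- \frac{16}{5}\right) = 512$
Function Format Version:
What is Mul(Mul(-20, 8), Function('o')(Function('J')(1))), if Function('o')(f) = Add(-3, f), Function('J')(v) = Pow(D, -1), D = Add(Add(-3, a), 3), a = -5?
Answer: 512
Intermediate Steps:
D = -5 (D = Add(Add(-3, -5), 3) = Add(-8, 3) = -5)
Function('J')(v) = Rational(-1, 5) (Function('J')(v) = Pow(-5, -1) = Rational(-1, 5))
Mul(Mul(-20, 8), Function('o')(Function('J')(1))) = Mul(Mul(-20, 8), Add(-3, Rational(-1, 5))) = Mul(-160, Rational(-16, 5)) = 512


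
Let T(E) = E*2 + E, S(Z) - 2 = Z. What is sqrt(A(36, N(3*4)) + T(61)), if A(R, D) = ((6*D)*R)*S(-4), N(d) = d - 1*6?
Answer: I*sqrt(2409) ≈ 49.082*I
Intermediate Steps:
S(Z) = 2 + Z
N(d) = -6 + d (N(d) = d - 6 = -6 + d)
A(R, D) = -12*D*R (A(R, D) = ((6*D)*R)*(2 - 4) = (6*D*R)*(-2) = -12*D*R)
T(E) = 3*E (T(E) = 2*E + E = 3*E)
sqrt(A(36, N(3*4)) + T(61)) = sqrt(-12*(-6 + 3*4)*36 + 3*61) = sqrt(-12*(-6 + 12)*36 + 183) = sqrt(-12*6*36 + 183) = sqrt(-2592 + 183) = sqrt(-2409) = I*sqrt(2409)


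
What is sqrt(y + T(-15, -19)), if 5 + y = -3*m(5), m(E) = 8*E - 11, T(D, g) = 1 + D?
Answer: I*sqrt(106) ≈ 10.296*I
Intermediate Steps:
m(E) = -11 + 8*E
y = -92 (y = -5 - 3*(-11 + 8*5) = -5 - 3*(-11 + 40) = -5 - 3*29 = -5 - 87 = -92)
sqrt(y + T(-15, -19)) = sqrt(-92 + (1 - 15)) = sqrt(-92 - 14) = sqrt(-106) = I*sqrt(106)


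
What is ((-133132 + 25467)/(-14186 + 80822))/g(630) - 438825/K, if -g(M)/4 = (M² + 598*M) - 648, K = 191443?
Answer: -1482194978480705/646626600474624 ≈ -2.2922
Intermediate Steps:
g(M) = 2592 - 2392*M - 4*M² (g(M) = -4*((M² + 598*M) - 648) = -4*(-648 + M² + 598*M) = 2592 - 2392*M - 4*M²)
((-133132 + 25467)/(-14186 + 80822))/g(630) - 438825/K = ((-133132 + 25467)/(-14186 + 80822))/(2592 - 2392*630 - 4*630²) - 438825/191443 = (-107665/66636)/(2592 - 1506960 - 4*396900) - 438825*1/191443 = (-107665*1/66636)/(2592 - 1506960 - 1587600) - 438825/191443 = -107665/66636/(-3091968) - 438825/191443 = -107665/66636*(-1/3091968) - 438825/191443 = 1765/3377645568 - 438825/191443 = -1482194978480705/646626600474624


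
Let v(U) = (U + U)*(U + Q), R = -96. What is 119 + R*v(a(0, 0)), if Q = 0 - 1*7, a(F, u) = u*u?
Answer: 119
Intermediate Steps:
a(F, u) = u²
Q = -7 (Q = 0 - 7 = -7)
v(U) = 2*U*(-7 + U) (v(U) = (U + U)*(U - 7) = (2*U)*(-7 + U) = 2*U*(-7 + U))
119 + R*v(a(0, 0)) = 119 - 192*0²*(-7 + 0²) = 119 - 192*0*(-7 + 0) = 119 - 192*0*(-7) = 119 - 96*0 = 119 + 0 = 119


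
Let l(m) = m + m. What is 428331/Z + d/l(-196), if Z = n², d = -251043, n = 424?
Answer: 5662426515/8809024 ≈ 642.80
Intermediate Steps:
l(m) = 2*m
Z = 179776 (Z = 424² = 179776)
428331/Z + d/l(-196) = 428331/179776 - 251043/(2*(-196)) = 428331*(1/179776) - 251043/(-392) = 428331/179776 - 251043*(-1/392) = 428331/179776 + 251043/392 = 5662426515/8809024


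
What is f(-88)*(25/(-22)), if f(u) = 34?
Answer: -425/11 ≈ -38.636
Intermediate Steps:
f(-88)*(25/(-22)) = 34*(25/(-22)) = 34*(25*(-1/22)) = 34*(-25/22) = -425/11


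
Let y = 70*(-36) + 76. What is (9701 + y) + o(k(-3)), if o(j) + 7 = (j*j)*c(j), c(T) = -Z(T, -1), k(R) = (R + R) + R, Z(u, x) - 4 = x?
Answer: 7007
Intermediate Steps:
Z(u, x) = 4 + x
k(R) = 3*R (k(R) = 2*R + R = 3*R)
c(T) = -3 (c(T) = -(4 - 1) = -1*3 = -3)
o(j) = -7 - 3*j² (o(j) = -7 + (j*j)*(-3) = -7 + j²*(-3) = -7 - 3*j²)
y = -2444 (y = -2520 + 76 = -2444)
(9701 + y) + o(k(-3)) = (9701 - 2444) + (-7 - 3*(3*(-3))²) = 7257 + (-7 - 3*(-9)²) = 7257 + (-7 - 3*81) = 7257 + (-7 - 243) = 7257 - 250 = 7007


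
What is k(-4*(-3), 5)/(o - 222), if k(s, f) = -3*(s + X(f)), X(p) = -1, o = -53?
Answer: 3/25 ≈ 0.12000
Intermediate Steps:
k(s, f) = 3 - 3*s (k(s, f) = -3*(s - 1) = -3*(-1 + s) = 3 - 3*s)
k(-4*(-3), 5)/(o - 222) = (3 - (-12)*(-3))/(-53 - 222) = (3 - 3*12)/(-275) = (3 - 36)*(-1/275) = -33*(-1/275) = 3/25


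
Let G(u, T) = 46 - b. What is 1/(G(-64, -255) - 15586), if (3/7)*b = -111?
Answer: -1/15281 ≈ -6.5441e-5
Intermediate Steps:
b = -259 (b = (7/3)*(-111) = -259)
G(u, T) = 305 (G(u, T) = 46 - 1*(-259) = 46 + 259 = 305)
1/(G(-64, -255) - 15586) = 1/(305 - 15586) = 1/(-15281) = -1/15281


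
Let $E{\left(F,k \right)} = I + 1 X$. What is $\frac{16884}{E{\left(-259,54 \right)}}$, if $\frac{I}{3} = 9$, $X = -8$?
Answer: $\frac{16884}{19} \approx 888.63$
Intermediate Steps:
$I = 27$ ($I = 3 \cdot 9 = 27$)
$E{\left(F,k \right)} = 19$ ($E{\left(F,k \right)} = 27 + 1 \left(-8\right) = 27 - 8 = 19$)
$\frac{16884}{E{\left(-259,54 \right)}} = \frac{16884}{19}$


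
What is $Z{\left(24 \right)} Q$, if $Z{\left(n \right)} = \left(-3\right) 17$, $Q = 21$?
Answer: $-1071$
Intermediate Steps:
$Z{\left(n \right)} = -51$
$Z{\left(24 \right)} Q = \left(-51\right) 21 = -1071$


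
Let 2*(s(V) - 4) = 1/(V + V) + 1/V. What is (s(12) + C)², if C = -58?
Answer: 744769/256 ≈ 2909.3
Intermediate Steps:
s(V) = 4 + 3/(4*V) (s(V) = 4 + (1/(V + V) + 1/V)/2 = 4 + (1/(2*V) + 1/V)/2 = 4 + (3/(2*V))/2 = 4 + 3/(4*V))
(s(12) + C)² = ((4 + (¾)/12) - 58)² = ((4 + (¾)*(1/12)) - 58)² = ((4 + 1/16) - 58)² = (65/16 - 58)² = (-863/16)² = 744769/256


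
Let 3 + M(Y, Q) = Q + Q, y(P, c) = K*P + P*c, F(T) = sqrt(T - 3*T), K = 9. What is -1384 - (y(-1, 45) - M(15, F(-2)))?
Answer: -1329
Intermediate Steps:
F(T) = sqrt(2)*sqrt(-T) (F(T) = sqrt(-2*T) = sqrt(2)*sqrt(-T))
y(P, c) = 9*P + P*c
M(Y, Q) = -3 + 2*Q (M(Y, Q) = -3 + (Q + Q) = -3 + 2*Q)
-1384 - (y(-1, 45) - M(15, F(-2))) = -1384 - (-(9 + 45) - (-3 + 2*(sqrt(2)*sqrt(-1*(-2))))) = -1384 - (-1*54 - (-3 + 2*(sqrt(2)*sqrt(2)))) = -1384 - (-54 - (-3 + 2*2)) = -1384 - (-54 - (-3 + 4)) = -1384 - (-54 - 1*1) = -1384 - (-54 - 1) = -1384 - 1*(-55) = -1384 + 55 = -1329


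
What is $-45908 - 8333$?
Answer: $-54241$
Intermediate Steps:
$-45908 - 8333 = -54241$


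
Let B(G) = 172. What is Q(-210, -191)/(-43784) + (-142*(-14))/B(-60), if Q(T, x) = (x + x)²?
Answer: 3871479/470678 ≈ 8.2253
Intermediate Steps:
Q(T, x) = 4*x² (Q(T, x) = (2*x)² = 4*x²)
Q(-210, -191)/(-43784) + (-142*(-14))/B(-60) = (4*(-191)²)/(-43784) - 142*(-14)/172 = (4*36481)*(-1/43784) + 1988*(1/172) = 145924*(-1/43784) + 497/43 = -36481/10946 + 497/43 = 3871479/470678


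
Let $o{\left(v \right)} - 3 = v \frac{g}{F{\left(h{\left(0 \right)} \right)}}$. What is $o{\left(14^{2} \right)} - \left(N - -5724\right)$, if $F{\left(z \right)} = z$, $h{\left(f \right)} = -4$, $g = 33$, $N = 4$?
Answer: $-7342$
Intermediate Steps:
$o{\left(v \right)} = 3 - \frac{33 v}{4}$ ($o{\left(v \right)} = 3 + v \frac{33}{-4} = 3 + v 33 \left(- \frac{1}{4}\right) = 3 + v \left(- \frac{33}{4}\right) = 3 - \frac{33 v}{4}$)
$o{\left(14^{2} \right)} - \left(N - -5724\right) = \left(3 - \frac{33 \cdot 14^{2}}{4}\right) - \left(4 - -5724\right) = \left(3 - 1617\right) - \left(4 + 5724\right) = \left(3 - 1617\right) - 5728 = -1614 - 5728 = -7342$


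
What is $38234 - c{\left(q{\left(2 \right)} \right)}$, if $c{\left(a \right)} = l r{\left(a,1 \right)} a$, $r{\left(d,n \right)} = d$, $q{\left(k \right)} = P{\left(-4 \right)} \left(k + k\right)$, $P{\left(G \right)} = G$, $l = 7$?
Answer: $36442$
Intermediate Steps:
$q{\left(k \right)} = - 8 k$ ($q{\left(k \right)} = - 4 \left(k + k\right) = - 4 \cdot 2 k = - 8 k$)
$c{\left(a \right)} = 7 a^{2}$ ($c{\left(a \right)} = 7 a a = 7 a^{2}$)
$38234 - c{\left(q{\left(2 \right)} \right)} = 38234 - 7 \left(\left(-8\right) 2\right)^{2} = 38234 - 7 \left(-16\right)^{2} = 38234 - 7 \cdot 256 = 38234 - 1792 = 36442$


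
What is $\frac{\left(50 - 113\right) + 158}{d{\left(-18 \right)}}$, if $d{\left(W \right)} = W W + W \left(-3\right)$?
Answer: $\frac{95}{378} \approx 0.25132$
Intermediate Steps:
$d{\left(W \right)} = W^{2} - 3 W$
$\frac{\left(50 - 113\right) + 158}{d{\left(-18 \right)}} = \frac{\left(50 - 113\right) + 158}{\left(-18\right) \left(-3 - 18\right)} = \frac{-63 + 158}{\left(-18\right) \left(-21\right)} = \frac{95}{378}$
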